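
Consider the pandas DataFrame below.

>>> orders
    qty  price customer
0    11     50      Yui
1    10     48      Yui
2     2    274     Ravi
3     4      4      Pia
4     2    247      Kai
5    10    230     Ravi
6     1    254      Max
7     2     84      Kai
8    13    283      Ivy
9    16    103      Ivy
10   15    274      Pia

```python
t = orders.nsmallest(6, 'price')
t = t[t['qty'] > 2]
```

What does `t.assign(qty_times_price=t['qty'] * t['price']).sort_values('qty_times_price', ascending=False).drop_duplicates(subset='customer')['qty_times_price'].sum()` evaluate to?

4514

take 6 rows with smallest price:
   qty  price customer
3    4      4      Pia
1   10     48      Yui
0   11     50      Yui
7    2     84      Kai
9   16    103      Ivy
5   10    230     Ravi
filter rows where qty > 2:
   qty  price customer
3    4      4      Pia
1   10     48      Yui
0   11     50      Yui
9   16    103      Ivy
5   10    230     Ravi
add column qty_times_price = t['qty'] * t['price']:
   qty  price customer  qty_times_price
3    4      4      Pia               16
1   10     48      Yui              480
0   11     50      Yui              550
9   16    103      Ivy             1648
5   10    230     Ravi             2300
sort by qty_times_price descending:
   qty  price customer  qty_times_price
5   10    230     Ravi             2300
9   16    103      Ivy             1648
0   11     50      Yui              550
1   10     48      Yui              480
3    4      4      Pia               16
drop duplicate customer (keep=first):
   qty  price customer  qty_times_price
5   10    230     Ravi             2300
9   16    103      Ivy             1648
0   11     50      Yui              550
3    4      4      Pia               16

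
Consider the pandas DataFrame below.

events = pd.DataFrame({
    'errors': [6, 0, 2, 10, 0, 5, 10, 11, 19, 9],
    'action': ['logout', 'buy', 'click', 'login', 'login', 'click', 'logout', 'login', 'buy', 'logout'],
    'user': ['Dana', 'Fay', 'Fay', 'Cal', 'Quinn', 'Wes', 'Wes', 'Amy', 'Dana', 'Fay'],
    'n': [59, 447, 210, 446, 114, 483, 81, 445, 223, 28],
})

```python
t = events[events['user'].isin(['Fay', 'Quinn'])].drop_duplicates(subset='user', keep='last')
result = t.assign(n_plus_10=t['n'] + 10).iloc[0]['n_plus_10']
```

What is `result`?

filter rows where user in ['Fay', 'Quinn']:
   errors  action   user    n
1       0     buy    Fay  447
2       2   click    Fay  210
4       0   login  Quinn  114
9       9  logout    Fay   28
drop duplicate user (keep=last):
   errors  action   user    n
4       0   login  Quinn  114
9       9  logout    Fay   28
add column n_plus_10 = t['n'] + 10:
   errors  action   user    n  n_plus_10
4       0   login  Quinn  114        124
9       9  logout    Fay   28         38
Reading off the value at position 0, column 'n_plus_10', we get 124.

124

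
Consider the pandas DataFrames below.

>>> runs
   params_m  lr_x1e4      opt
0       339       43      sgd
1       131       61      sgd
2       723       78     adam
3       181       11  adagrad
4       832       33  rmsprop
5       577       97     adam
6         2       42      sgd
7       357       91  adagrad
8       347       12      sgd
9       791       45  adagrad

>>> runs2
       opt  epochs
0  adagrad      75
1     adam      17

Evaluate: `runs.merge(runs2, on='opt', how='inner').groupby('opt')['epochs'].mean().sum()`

92.0

merge on 'opt' (how='inner') → 5 rows:
   params_m  lr_x1e4      opt  epochs
0       723       78     adam      17
1       181       11  adagrad      75
2       577       97     adam      17
3       357       91  adagrad      75
4       791       45  adagrad      75
group by opt, mean of epochs:
opt
adagrad    75.0
adam       17.0
Name: epochs, dtype: float64
Taking the sum of the resulting series gives 92.0.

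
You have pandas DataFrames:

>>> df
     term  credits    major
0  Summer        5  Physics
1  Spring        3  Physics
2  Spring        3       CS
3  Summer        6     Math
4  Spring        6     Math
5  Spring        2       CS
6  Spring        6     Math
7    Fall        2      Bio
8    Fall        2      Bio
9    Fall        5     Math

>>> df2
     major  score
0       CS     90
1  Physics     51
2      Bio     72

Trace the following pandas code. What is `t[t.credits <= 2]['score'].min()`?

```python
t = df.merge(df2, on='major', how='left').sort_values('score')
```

merge on 'major' (how='left') → 10 rows:
     term  credits    major  score
0  Summer        5  Physics   51.0
1  Spring        3  Physics   51.0
2  Spring        3       CS   90.0
3  Summer        6     Math    NaN
4  Spring        6     Math    NaN
5  Spring        2       CS   90.0
6  Spring        6     Math    NaN
7    Fall        2      Bio   72.0
8    Fall        2      Bio   72.0
9    Fall        5     Math    NaN
sort by score:
     term  credits    major  score
0  Summer        5  Physics   51.0
1  Spring        3  Physics   51.0
7    Fall        2      Bio   72.0
8    Fall        2      Bio   72.0
2  Spring        3       CS   90.0
5  Spring        2       CS   90.0
3  Summer        6     Math    NaN
4  Spring        6     Math    NaN
6  Spring        6     Math    NaN
9    Fall        5     Math    NaN
filter rows where credits <= 2:
     term  credits major  score
7    Fall        2   Bio   72.0
8    Fall        2   Bio   72.0
5  Spring        2    CS   90.0
The min of column 'score' is 72.0.

72.0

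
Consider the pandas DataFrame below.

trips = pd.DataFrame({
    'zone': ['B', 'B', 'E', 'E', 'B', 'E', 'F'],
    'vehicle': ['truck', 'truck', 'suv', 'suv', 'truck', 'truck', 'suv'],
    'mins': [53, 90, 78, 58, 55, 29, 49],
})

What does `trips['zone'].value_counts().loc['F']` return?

value_counts of zone:
zone
B    3
E    3
F    1
Name: count, dtype: int64
Reading off the value at index 'F', we get 1.

1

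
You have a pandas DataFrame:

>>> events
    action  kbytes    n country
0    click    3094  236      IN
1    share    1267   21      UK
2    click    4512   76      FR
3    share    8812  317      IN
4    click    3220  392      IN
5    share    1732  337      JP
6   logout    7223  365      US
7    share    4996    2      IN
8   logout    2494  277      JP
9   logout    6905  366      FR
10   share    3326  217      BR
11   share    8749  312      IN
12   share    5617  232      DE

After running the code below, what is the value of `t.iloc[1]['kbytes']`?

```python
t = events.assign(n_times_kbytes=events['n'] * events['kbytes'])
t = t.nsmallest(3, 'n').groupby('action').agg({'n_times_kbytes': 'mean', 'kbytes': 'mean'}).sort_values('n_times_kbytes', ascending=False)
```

add column n_times_kbytes = events['n'] * events['kbytes']:
    action  kbytes    n country  n_times_kbytes
0    click    3094  236      IN          730184
1    share    1267   21      UK           26607
2    click    4512   76      FR          342912
3    share    8812  317      IN         2793404
4    click    3220  392      IN         1262240
5    share    1732  337      JP          583684
6   logout    7223  365      US         2636395
7    share    4996    2      IN            9992
8   logout    2494  277      JP          690838
9   logout    6905  366      FR         2527230
10   share    3326  217      BR          721742
11   share    8749  312      IN         2729688
12   share    5617  232      DE         1303144
take 3 rows with smallest n:
  action  kbytes   n country  n_times_kbytes
7  share    4996   2      IN            9992
1  share    1267  21      UK           26607
2  click    4512  76      FR          342912
group by action: mean(n_times_kbytes), mean(kbytes):
        n_times_kbytes  kbytes
action                        
click         342912.0  4512.0
share          18299.5  3131.5
sort by n_times_kbytes descending:
        n_times_kbytes  kbytes
action                        
click         342912.0  4512.0
share          18299.5  3131.5

3131.5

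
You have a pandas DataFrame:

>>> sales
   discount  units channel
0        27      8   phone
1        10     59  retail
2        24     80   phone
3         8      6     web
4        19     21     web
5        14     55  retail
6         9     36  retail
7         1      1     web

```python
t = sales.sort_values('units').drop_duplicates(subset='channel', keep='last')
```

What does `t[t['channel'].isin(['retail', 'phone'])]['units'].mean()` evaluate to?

69.5

sort by units:
   discount  units channel
7         1      1     web
3         8      6     web
0        27      8   phone
4        19     21     web
6         9     36  retail
5        14     55  retail
1        10     59  retail
2        24     80   phone
drop duplicate channel (keep=last):
   discount  units channel
4        19     21     web
1        10     59  retail
2        24     80   phone
filter rows where channel in ['retail', 'phone']:
   discount  units channel
1        10     59  retail
2        24     80   phone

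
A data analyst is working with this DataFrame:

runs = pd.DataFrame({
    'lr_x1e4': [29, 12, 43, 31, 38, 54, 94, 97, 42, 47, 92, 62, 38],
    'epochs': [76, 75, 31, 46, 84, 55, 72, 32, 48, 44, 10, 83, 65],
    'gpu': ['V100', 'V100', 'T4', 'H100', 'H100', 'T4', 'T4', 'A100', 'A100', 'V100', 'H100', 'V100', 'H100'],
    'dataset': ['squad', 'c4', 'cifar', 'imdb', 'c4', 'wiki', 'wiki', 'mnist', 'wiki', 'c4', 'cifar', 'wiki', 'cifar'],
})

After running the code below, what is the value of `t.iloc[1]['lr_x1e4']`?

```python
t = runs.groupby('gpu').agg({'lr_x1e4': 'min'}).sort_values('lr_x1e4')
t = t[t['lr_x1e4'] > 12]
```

42

group by gpu, min of lr_x1e4:
      lr_x1e4
gpu          
A100       42
H100       31
T4         43
V100       12
sort by lr_x1e4:
      lr_x1e4
gpu          
V100       12
H100       31
A100       42
T4         43
filter rows where lr_x1e4 > 12:
      lr_x1e4
gpu          
H100       31
A100       42
T4         43
Then the value at position 1, column 'lr_x1e4': 42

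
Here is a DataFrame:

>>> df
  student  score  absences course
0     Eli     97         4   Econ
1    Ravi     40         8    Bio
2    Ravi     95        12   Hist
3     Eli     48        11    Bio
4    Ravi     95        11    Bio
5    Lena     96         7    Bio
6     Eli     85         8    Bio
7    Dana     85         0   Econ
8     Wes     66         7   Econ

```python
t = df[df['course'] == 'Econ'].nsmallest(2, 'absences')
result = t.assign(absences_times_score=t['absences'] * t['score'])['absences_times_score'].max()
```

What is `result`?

filter rows where course == 'Econ':
  student  score  absences course
0     Eli     97         4   Econ
7    Dana     85         0   Econ
8     Wes     66         7   Econ
take 2 rows with smallest absences:
  student  score  absences course
7    Dana     85         0   Econ
0     Eli     97         4   Econ
add column absences_times_score = t['absences'] * t['score']:
  student  score  absences course  absences_times_score
7    Dana     85         0   Econ                     0
0     Eli     97         4   Econ                   388

388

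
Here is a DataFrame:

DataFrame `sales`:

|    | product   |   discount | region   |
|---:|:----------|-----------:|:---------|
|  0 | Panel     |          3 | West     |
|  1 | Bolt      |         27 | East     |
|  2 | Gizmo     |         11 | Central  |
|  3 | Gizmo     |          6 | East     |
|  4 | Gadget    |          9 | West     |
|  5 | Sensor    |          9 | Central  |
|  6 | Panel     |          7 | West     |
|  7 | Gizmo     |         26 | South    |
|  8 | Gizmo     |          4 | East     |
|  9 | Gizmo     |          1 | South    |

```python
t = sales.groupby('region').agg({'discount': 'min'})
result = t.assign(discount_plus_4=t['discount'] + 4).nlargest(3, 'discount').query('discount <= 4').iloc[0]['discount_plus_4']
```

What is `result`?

8

group by region, min of discount:
         discount
region           
Central         9
East            4
South           1
West            3
add column discount_plus_4 = t['discount'] + 4:
         discount  discount_plus_4
region                            
Central         9               13
East            4                8
South           1                5
West            3                7
take 3 rows with largest discount:
         discount  discount_plus_4
region                            
Central         9               13
East            4                8
West            3                7
filter rows where discount <= 4:
        discount  discount_plus_4
region                           
East           4                8
West           3                7
So iloc[0]['discount_plus_4'] = 8.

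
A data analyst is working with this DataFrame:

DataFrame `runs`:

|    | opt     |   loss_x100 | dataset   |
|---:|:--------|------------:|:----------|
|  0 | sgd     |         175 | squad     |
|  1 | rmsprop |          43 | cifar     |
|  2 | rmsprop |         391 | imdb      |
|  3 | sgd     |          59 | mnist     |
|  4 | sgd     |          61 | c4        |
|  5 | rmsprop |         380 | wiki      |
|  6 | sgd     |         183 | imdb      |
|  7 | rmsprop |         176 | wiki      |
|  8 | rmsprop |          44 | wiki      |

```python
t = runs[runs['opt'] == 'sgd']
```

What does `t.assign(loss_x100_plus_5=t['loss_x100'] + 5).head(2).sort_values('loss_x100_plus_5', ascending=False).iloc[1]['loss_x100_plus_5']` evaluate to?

64

filter rows where opt == 'sgd':
   opt  loss_x100 dataset
0  sgd        175   squad
3  sgd         59   mnist
4  sgd         61      c4
6  sgd        183    imdb
add column loss_x100_plus_5 = t['loss_x100'] + 5:
   opt  loss_x100 dataset  loss_x100_plus_5
0  sgd        175   squad               180
3  sgd         59   mnist                64
4  sgd         61      c4                66
6  sgd        183    imdb               188
take first 2 rows:
   opt  loss_x100 dataset  loss_x100_plus_5
0  sgd        175   squad               180
3  sgd         59   mnist                64
sort by loss_x100_plus_5 descending:
   opt  loss_x100 dataset  loss_x100_plus_5
0  sgd        175   squad               180
3  sgd         59   mnist                64
The value at position 1, column 'loss_x100_plus_5' is 64.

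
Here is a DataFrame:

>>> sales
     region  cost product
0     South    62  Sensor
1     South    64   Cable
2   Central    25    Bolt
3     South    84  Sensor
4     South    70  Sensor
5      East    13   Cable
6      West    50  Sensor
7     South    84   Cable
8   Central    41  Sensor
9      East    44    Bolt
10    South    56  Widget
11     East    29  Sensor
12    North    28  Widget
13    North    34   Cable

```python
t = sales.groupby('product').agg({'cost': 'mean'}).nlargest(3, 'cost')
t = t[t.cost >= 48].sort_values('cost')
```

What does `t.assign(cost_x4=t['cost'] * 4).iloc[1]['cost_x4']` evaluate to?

group by product, mean of cost:
          cost
product       
Bolt     34.50
Cable    48.75
Sensor   56.00
Widget   42.00
take 3 rows with largest cost:
          cost
product       
Sensor   56.00
Cable    48.75
Widget   42.00
filter rows where cost >= 48:
          cost
product       
Sensor   56.00
Cable    48.75
sort by cost:
          cost
product       
Cable    48.75
Sensor   56.00
add column cost_x4 = t['cost'] * 4:
          cost  cost_x4
product                
Cable    48.75    195.0
Sensor   56.00    224.0
Taking the value at position 1, column 'cost_x4' gives 224.0.

224.0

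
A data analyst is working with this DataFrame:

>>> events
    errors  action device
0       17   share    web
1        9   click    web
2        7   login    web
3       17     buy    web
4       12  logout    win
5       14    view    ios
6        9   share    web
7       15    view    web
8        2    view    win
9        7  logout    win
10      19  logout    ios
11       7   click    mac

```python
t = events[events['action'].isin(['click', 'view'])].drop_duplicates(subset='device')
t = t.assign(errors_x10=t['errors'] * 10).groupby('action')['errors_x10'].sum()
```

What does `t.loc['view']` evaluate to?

160

filter rows where action in ['click', 'view']:
    errors action device
1        9  click    web
5       14   view    ios
7       15   view    web
8        2   view    win
11       7  click    mac
drop duplicate device (keep=first):
    errors action device
1        9  click    web
5       14   view    ios
8        2   view    win
11       7  click    mac
add column errors_x10 = t['errors'] * 10:
    errors action device  errors_x10
1        9  click    web          90
5       14   view    ios         140
8        2   view    win          20
11       7  click    mac          70
group by action, sum of errors_x10:
action
click    160
view     160
Name: errors_x10, dtype: int64
Reading off the value at index 'view', we get 160.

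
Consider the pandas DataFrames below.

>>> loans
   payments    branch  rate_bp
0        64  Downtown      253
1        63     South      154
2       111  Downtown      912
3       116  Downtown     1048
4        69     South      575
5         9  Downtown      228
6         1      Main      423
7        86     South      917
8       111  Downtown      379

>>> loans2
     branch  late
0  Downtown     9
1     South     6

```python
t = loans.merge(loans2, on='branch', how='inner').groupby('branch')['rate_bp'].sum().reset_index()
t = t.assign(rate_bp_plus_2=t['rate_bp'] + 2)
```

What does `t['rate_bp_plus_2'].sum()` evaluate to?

4470

merge on 'branch' (how='inner') → 8 rows:
   payments    branch  rate_bp  late
0        64  Downtown      253     9
1        63     South      154     6
2       111  Downtown      912     9
3       116  Downtown     1048     9
4        69     South      575     6
5         9  Downtown      228     9
6        86     South      917     6
7       111  Downtown      379     9
group by branch, sum of rate_bp:
branch
Downtown    2820
South       1646
Name: rate_bp, dtype: int64
reset_index():
     branch  rate_bp
0  Downtown     2820
1     South     1646
add column rate_bp_plus_2 = t['rate_bp'] + 2:
     branch  rate_bp  rate_bp_plus_2
0  Downtown     2820            2822
1     South     1646            1648
Finally, sum of column 'rate_bp_plus_2' = 4470.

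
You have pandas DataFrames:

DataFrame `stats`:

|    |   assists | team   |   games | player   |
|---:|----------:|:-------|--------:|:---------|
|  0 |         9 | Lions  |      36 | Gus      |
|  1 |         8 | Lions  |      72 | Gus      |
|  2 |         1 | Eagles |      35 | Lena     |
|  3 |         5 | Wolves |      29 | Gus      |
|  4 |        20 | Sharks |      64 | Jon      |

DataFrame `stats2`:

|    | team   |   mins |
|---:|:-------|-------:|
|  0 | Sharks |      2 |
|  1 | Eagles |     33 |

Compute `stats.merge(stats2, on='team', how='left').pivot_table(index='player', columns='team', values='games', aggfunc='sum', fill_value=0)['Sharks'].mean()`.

21.3333333333

merge on 'team' (how='left') → 5 rows:
   assists    team  games player  mins
0        9   Lions     36    Gus   NaN
1        8   Lions     72    Gus   NaN
2        1  Eagles     35   Lena  33.0
3        5  Wolves     29    Gus   NaN
4       20  Sharks     64    Jon   2.0
pivot: rows=player, cols=team, sum(games):
team    Eagles  Lions  Sharks  Wolves
player                               
Gus          0    108       0      29
Jon          0      0      64       0
Lena        35      0       0       0
The mean of column 'Sharks' is 21.3333333333.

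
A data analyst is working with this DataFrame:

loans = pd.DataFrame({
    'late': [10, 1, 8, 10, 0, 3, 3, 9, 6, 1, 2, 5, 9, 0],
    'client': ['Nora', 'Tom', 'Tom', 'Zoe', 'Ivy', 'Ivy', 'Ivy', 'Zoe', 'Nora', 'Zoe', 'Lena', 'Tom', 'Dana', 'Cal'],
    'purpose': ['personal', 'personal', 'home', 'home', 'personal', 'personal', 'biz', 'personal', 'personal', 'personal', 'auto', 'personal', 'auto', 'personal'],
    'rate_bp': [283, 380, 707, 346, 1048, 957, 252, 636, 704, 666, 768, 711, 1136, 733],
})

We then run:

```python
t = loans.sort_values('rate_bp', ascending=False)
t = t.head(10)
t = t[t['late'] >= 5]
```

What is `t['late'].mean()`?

7.4

sort by rate_bp descending:
    late client   purpose  rate_bp
12     9   Dana      auto     1136
4      0    Ivy  personal     1048
5      3    Ivy  personal      957
10     2   Lena      auto      768
13     0    Cal  personal      733
11     5    Tom  personal      711
2      8    Tom      home      707
8      6   Nora  personal      704
9      1    Zoe  personal      666
7      9    Zoe  personal      636
1      1    Tom  personal      380
3     10    Zoe      home      346
0     10   Nora  personal      283
6      3    Ivy       biz      252
take first 10 rows:
    late client   purpose  rate_bp
12     9   Dana      auto     1136
4      0    Ivy  personal     1048
5      3    Ivy  personal      957
10     2   Lena      auto      768
13     0    Cal  personal      733
11     5    Tom  personal      711
2      8    Tom      home      707
8      6   Nora  personal      704
9      1    Zoe  personal      666
7      9    Zoe  personal      636
filter rows where late >= 5:
    late client   purpose  rate_bp
12     9   Dana      auto     1136
11     5    Tom  personal      711
2      8    Tom      home      707
8      6   Nora  personal      704
7      9    Zoe  personal      636
Hence 7.4.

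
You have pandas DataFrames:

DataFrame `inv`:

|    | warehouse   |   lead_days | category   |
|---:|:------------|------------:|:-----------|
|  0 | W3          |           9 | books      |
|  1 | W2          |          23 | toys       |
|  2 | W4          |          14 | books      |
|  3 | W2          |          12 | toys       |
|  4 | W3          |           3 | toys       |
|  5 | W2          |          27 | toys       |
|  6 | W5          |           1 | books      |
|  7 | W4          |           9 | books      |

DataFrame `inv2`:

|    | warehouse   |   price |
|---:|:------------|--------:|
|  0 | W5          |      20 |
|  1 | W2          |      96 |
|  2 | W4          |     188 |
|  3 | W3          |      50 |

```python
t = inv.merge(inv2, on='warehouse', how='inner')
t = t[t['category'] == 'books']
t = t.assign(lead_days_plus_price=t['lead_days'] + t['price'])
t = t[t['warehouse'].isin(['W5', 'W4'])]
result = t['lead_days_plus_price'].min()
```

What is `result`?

merge on 'warehouse' (how='inner') → 8 rows:
  warehouse  lead_days category  price
0        W3          9    books     50
1        W2         23     toys     96
2        W4         14    books    188
3        W2         12     toys     96
4        W3          3     toys     50
5        W2         27     toys     96
6        W5          1    books     20
7        W4          9    books    188
filter rows where category == 'books':
  warehouse  lead_days category  price
0        W3          9    books     50
2        W4         14    books    188
6        W5          1    books     20
7        W4          9    books    188
add column lead_days_plus_price = t['lead_days'] + t['price']:
  warehouse  lead_days category  price  lead_days_plus_price
0        W3          9    books     50                    59
2        W4         14    books    188                   202
6        W5          1    books     20                    21
7        W4          9    books    188                   197
filter rows where warehouse in ['W5', 'W4']:
  warehouse  lead_days category  price  lead_days_plus_price
2        W4         14    books    188                   202
6        W5          1    books     20                    21
7        W4          9    books    188                   197

21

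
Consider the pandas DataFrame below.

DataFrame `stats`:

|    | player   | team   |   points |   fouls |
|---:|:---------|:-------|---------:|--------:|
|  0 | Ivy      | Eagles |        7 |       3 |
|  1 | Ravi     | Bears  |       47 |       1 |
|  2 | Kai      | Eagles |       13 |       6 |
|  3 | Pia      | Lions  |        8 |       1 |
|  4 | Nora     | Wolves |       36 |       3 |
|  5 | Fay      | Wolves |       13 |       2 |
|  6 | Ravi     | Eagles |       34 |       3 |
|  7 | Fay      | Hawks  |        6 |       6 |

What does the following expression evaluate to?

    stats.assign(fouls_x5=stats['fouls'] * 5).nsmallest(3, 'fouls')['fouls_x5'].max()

10

add column fouls_x5 = stats['fouls'] * 5:
  player    team  points  fouls  fouls_x5
0    Ivy  Eagles       7      3        15
1   Ravi   Bears      47      1         5
2    Kai  Eagles      13      6        30
3    Pia   Lions       8      1         5
4   Nora  Wolves      36      3        15
5    Fay  Wolves      13      2        10
6   Ravi  Eagles      34      3        15
7    Fay   Hawks       6      6        30
take 3 rows with smallest fouls:
  player    team  points  fouls  fouls_x5
1   Ravi   Bears      47      1         5
3    Pia   Lions       8      1         5
5    Fay  Wolves      13      2        10
Finally, max of column 'fouls_x5' = 10.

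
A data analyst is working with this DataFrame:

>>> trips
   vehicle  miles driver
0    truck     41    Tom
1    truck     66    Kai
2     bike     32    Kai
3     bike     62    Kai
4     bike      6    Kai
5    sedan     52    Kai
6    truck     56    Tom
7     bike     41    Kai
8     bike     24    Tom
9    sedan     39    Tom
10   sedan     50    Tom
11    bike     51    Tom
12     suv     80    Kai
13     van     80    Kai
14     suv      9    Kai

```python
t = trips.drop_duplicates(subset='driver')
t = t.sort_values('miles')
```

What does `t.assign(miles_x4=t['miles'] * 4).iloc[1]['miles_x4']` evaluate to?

264

drop duplicate driver (keep=first):
  vehicle  miles driver
0   truck     41    Tom
1   truck     66    Kai
sort by miles:
  vehicle  miles driver
0   truck     41    Tom
1   truck     66    Kai
add column miles_x4 = t['miles'] * 4:
  vehicle  miles driver  miles_x4
0   truck     41    Tom       164
1   truck     66    Kai       264
Reading off the value at position 1, column 'miles_x4', we get 264.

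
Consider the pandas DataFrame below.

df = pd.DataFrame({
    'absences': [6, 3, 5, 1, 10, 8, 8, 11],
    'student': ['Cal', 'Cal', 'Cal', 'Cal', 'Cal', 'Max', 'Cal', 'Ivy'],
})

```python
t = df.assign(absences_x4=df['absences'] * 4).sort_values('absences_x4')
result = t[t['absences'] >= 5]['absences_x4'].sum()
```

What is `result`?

192

add column absences_x4 = df['absences'] * 4:
   absences student  absences_x4
0         6     Cal           24
1         3     Cal           12
2         5     Cal           20
3         1     Cal            4
4        10     Cal           40
5         8     Max           32
6         8     Cal           32
7        11     Ivy           44
sort by absences_x4:
   absences student  absences_x4
3         1     Cal            4
1         3     Cal           12
2         5     Cal           20
0         6     Cal           24
5         8     Max           32
6         8     Cal           32
4        10     Cal           40
7        11     Ivy           44
filter rows where absences >= 5:
   absences student  absences_x4
2         5     Cal           20
0         6     Cal           24
5         8     Max           32
6         8     Cal           32
4        10     Cal           40
7        11     Ivy           44
sum of column 'absences_x4' → 192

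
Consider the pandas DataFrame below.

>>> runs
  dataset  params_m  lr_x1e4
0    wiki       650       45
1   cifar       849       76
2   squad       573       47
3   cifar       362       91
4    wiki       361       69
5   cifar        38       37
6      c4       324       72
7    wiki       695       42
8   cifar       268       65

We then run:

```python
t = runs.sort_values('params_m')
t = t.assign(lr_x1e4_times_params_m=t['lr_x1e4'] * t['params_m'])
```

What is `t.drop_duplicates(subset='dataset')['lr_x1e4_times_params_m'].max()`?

sort by params_m:
  dataset  params_m  lr_x1e4
5   cifar        38       37
8   cifar       268       65
6      c4       324       72
4    wiki       361       69
3   cifar       362       91
2   squad       573       47
0    wiki       650       45
7    wiki       695       42
1   cifar       849       76
add column lr_x1e4_times_params_m = t['lr_x1e4'] * t['params_m']:
  dataset  params_m  lr_x1e4  lr_x1e4_times_params_m
5   cifar        38       37                    1406
8   cifar       268       65                   17420
6      c4       324       72                   23328
4    wiki       361       69                   24909
3   cifar       362       91                   32942
2   squad       573       47                   26931
0    wiki       650       45                   29250
7    wiki       695       42                   29190
1   cifar       849       76                   64524
drop duplicate dataset (keep=first):
  dataset  params_m  lr_x1e4  lr_x1e4_times_params_m
5   cifar        38       37                    1406
6      c4       324       72                   23328
4    wiki       361       69                   24909
2   squad       573       47                   26931
Finally, max of column 'lr_x1e4_times_params_m' = 26931.

26931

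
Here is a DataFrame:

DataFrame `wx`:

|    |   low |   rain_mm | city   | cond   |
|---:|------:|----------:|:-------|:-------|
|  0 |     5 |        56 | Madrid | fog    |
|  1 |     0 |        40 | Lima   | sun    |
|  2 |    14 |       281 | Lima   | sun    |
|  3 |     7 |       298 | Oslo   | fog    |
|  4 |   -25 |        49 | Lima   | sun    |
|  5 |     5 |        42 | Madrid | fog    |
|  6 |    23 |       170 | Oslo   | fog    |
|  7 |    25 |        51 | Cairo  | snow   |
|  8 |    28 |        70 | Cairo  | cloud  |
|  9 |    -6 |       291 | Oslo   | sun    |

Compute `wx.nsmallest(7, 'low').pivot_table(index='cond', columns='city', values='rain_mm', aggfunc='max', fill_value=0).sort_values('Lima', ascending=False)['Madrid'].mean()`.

take 7 rows with smallest low:
   low  rain_mm    city cond
4  -25       49    Lima  sun
9   -6      291    Oslo  sun
1    0       40    Lima  sun
0    5       56  Madrid  fog
5    5       42  Madrid  fog
3    7      298    Oslo  fog
2   14      281    Lima  sun
pivot: rows=cond, cols=city, max(rain_mm):
city  Lima  Madrid  Oslo
cond                    
fog      0      56   298
sun    281       0   291
sort by Lima descending:
city  Lima  Madrid  Oslo
cond                    
sun    281       0   291
fog      0      56   298
Finally, mean of column 'Madrid' = 28.0.

28.0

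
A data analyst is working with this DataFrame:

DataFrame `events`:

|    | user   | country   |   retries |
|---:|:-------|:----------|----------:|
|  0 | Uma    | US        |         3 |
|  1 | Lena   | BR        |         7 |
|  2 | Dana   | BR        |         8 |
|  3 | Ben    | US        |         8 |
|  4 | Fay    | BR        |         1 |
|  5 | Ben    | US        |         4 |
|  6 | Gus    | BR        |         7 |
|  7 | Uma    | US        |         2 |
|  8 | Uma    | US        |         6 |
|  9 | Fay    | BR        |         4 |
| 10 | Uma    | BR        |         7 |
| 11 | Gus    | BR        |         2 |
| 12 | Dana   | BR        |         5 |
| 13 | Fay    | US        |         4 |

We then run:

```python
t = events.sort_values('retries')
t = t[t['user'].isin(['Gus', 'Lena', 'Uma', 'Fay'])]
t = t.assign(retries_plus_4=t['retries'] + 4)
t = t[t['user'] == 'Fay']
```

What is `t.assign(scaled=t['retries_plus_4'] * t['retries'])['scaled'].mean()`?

23.0

sort by retries:
    user country  retries
4    Fay      BR        1
7    Uma      US        2
11   Gus      BR        2
0    Uma      US        3
5    Ben      US        4
9    Fay      BR        4
13   Fay      US        4
12  Dana      BR        5
8    Uma      US        6
1   Lena      BR        7
6    Gus      BR        7
10   Uma      BR        7
2   Dana      BR        8
3    Ben      US        8
filter rows where user in ['Gus', 'Lena', 'Uma', 'Fay']:
    user country  retries
4    Fay      BR        1
7    Uma      US        2
11   Gus      BR        2
0    Uma      US        3
9    Fay      BR        4
13   Fay      US        4
8    Uma      US        6
1   Lena      BR        7
6    Gus      BR        7
10   Uma      BR        7
add column retries_plus_4 = t['retries'] + 4:
    user country  retries  retries_plus_4
4    Fay      BR        1               5
7    Uma      US        2               6
11   Gus      BR        2               6
0    Uma      US        3               7
9    Fay      BR        4               8
13   Fay      US        4               8
8    Uma      US        6              10
1   Lena      BR        7              11
6    Gus      BR        7              11
10   Uma      BR        7              11
filter rows where user == 'Fay':
   user country  retries  retries_plus_4
4   Fay      BR        1               5
9   Fay      BR        4               8
13  Fay      US        4               8
add column scaled = t['retries_plus_4'] * t['retries']:
   user country  retries  retries_plus_4  scaled
4   Fay      BR        1               5       5
9   Fay      BR        4               8      32
13  Fay      US        4               8      32
Then the mean of column 'scaled': 23.0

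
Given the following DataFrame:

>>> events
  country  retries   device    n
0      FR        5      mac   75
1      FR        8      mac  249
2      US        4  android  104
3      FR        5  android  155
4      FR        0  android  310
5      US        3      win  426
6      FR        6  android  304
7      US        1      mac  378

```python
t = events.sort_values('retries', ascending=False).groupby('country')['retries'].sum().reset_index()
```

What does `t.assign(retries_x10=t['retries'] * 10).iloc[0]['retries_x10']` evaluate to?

sort by retries descending:
  country  retries   device    n
1      FR        8      mac  249
6      FR        6  android  304
0      FR        5      mac   75
3      FR        5  android  155
2      US        4  android  104
5      US        3      win  426
7      US        1      mac  378
4      FR        0  android  310
group by country, sum of retries:
country
FR    24
US     8
Name: retries, dtype: int64
reset_index():
  country  retries
0      FR       24
1      US        8
add column retries_x10 = t['retries'] * 10:
  country  retries  retries_x10
0      FR       24          240
1      US        8           80

240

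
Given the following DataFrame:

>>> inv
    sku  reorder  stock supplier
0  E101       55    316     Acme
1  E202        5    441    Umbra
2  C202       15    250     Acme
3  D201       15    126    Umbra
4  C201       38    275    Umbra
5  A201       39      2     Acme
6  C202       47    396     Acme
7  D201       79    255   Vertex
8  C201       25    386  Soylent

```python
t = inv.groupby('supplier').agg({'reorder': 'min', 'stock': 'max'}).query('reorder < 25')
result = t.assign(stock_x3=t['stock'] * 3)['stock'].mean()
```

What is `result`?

group by supplier: min(reorder), max(stock):
          reorder  stock
supplier                
Acme           15    396
Soylent        25    386
Umbra           5    441
Vertex         79    255
filter rows where reorder < 25:
          reorder  stock
supplier                
Acme           15    396
Umbra           5    441
add column stock_x3 = t['stock'] * 3:
          reorder  stock  stock_x3
supplier                          
Acme           15    396      1188
Umbra           5    441      1323
Then the mean of column 'stock': 418.5

418.5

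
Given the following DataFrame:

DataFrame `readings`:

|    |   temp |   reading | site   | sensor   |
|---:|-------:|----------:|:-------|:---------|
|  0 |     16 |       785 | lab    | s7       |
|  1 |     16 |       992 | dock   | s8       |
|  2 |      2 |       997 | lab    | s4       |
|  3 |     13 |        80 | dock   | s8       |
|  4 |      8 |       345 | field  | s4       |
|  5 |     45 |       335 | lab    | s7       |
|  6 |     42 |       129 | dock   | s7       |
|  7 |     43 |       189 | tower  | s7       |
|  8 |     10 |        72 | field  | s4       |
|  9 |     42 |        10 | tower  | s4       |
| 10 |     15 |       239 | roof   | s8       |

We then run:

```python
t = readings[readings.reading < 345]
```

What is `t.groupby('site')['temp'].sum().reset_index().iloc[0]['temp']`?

55

filter rows where reading < 345:
    temp  reading   site sensor
3     13       80   dock     s8
5     45      335    lab     s7
6     42      129   dock     s7
7     43      189  tower     s7
8     10       72  field     s4
9     42       10  tower     s4
10    15      239   roof     s8
group by site, sum of temp:
site
dock     55
field    10
lab      45
roof     15
tower    85
Name: temp, dtype: int64
reset_index():
    site  temp
0   dock    55
1  field    10
2    lab    45
3   roof    15
4  tower    85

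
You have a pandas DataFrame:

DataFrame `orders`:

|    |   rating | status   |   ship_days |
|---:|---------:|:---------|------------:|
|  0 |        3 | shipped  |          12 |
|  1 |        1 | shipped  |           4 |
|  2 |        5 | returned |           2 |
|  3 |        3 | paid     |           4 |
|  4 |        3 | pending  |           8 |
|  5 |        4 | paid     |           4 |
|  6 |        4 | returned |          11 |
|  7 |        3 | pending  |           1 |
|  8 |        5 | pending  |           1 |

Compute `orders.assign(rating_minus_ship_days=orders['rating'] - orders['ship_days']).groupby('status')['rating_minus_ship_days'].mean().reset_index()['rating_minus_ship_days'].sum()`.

-8.16666666667

add column rating_minus_ship_days = orders['rating'] - orders['ship_days']:
   rating    status  ship_days  rating_minus_ship_days
0       3   shipped         12                      -9
1       1   shipped          4                      -3
2       5  returned          2                       3
3       3      paid          4                      -1
4       3   pending          8                      -5
5       4      paid          4                       0
6       4  returned         11                      -7
7       3   pending          1                       2
8       5   pending          1                       4
group by status, mean of rating_minus_ship_days:
status
paid       -0.500000
pending     0.333333
returned   -2.000000
shipped    -6.000000
Name: rating_minus_ship_days, dtype: float64
reset_index():
     status  rating_minus_ship_days
0      paid               -0.500000
1   pending                0.333333
2  returned               -2.000000
3   shipped               -6.000000
Then the sum of column 'rating_minus_ship_days': -8.16666666667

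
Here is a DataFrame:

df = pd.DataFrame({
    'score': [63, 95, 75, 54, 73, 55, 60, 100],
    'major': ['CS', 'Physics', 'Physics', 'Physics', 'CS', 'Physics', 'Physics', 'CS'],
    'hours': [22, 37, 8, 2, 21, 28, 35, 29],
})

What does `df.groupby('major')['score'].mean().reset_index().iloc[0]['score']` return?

group by major, mean of score:
major
CS         78.666667
Physics    67.800000
Name: score, dtype: float64
reset_index():
     major      score
0       CS  78.666667
1  Physics  67.800000
Taking the value at position 0, column 'score' gives 78.6666666667.

78.6666666667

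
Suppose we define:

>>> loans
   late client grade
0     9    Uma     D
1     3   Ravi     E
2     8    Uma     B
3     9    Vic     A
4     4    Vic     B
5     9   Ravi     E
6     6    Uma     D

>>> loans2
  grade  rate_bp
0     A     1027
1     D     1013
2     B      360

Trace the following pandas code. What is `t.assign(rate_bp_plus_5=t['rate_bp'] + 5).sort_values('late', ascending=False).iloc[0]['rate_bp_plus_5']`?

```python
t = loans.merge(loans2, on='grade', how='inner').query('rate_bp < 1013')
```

merge on 'grade' (how='inner') → 5 rows:
   late client grade  rate_bp
0     9    Uma     D     1013
1     8    Uma     B      360
2     9    Vic     A     1027
3     4    Vic     B      360
4     6    Uma     D     1013
filter rows where rate_bp < 1013:
   late client grade  rate_bp
1     8    Uma     B      360
3     4    Vic     B      360
add column rate_bp_plus_5 = t['rate_bp'] + 5:
   late client grade  rate_bp  rate_bp_plus_5
1     8    Uma     B      360             365
3     4    Vic     B      360             365
sort by late descending:
   late client grade  rate_bp  rate_bp_plus_5
1     8    Uma     B      360             365
3     4    Vic     B      360             365
Reading off the value at position 0, column 'rate_bp_plus_5', we get 365.

365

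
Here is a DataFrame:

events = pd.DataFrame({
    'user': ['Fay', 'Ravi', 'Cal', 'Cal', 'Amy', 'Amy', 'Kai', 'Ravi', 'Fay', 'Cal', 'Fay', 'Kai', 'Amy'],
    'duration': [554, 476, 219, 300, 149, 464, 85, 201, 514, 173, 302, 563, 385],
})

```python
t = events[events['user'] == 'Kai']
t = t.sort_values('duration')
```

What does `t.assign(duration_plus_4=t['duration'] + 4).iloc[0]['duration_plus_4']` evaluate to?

filter rows where user == 'Kai':
   user  duration
6   Kai        85
11  Kai       563
sort by duration:
   user  duration
6   Kai        85
11  Kai       563
add column duration_plus_4 = t['duration'] + 4:
   user  duration  duration_plus_4
6   Kai        85               89
11  Kai       563              567
Reading off the value at position 0, column 'duration_plus_4', we get 89.

89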